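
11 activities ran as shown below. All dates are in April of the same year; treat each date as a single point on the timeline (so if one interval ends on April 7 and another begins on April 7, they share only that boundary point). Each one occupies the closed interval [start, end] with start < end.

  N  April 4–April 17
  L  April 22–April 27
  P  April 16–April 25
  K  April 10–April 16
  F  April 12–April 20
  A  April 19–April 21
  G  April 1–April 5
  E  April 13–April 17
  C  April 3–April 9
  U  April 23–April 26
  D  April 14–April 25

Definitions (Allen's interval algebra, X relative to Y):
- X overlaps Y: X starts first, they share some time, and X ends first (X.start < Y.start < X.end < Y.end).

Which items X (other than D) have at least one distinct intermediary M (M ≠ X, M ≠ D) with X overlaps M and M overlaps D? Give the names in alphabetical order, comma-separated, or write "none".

C, G, K, N

Target D = [April 14, April 25].
Intermediaries M with M overlaps D: E, F, K, N.
Via E — items with X overlaps E: K.
Via F — items with X overlaps F: K, N.
Via K — items with X overlaps K: none.
Via N — items with X overlaps N: C, G.
Union: C, G, K, N.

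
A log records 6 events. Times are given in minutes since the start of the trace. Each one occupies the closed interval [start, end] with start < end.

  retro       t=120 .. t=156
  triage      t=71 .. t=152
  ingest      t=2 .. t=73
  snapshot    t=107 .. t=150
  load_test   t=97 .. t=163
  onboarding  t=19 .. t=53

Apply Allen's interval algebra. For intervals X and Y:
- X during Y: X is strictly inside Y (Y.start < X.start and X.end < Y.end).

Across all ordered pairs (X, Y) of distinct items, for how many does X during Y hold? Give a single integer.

4

Checking all 30 ordered pairs for relation 'during'; matching pairs in alphabetical order:
(onboarding, ingest): onboarding during ingest ✓
(retro, load_test): retro during load_test ✓
(snapshot, load_test): snapshot during load_test ✓
(snapshot, triage): snapshot during triage ✓
Count: 4.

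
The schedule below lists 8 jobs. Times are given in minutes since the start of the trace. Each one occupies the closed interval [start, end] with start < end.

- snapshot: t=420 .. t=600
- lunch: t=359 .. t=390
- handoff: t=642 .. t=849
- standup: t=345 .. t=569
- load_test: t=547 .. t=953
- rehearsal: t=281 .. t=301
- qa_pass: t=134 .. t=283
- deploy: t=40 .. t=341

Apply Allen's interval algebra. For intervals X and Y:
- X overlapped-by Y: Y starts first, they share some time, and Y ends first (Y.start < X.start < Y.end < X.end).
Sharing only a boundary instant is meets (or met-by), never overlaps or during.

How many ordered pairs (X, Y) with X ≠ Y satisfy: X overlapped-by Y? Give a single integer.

Checking all 56 ordered pairs for relation 'overlapped-by'; matching pairs in alphabetical order:
(load_test, snapshot): load_test overlapped-by snapshot ✓
(load_test, standup): load_test overlapped-by standup ✓
(rehearsal, qa_pass): rehearsal overlapped-by qa_pass ✓
(snapshot, standup): snapshot overlapped-by standup ✓
Count: 4.

4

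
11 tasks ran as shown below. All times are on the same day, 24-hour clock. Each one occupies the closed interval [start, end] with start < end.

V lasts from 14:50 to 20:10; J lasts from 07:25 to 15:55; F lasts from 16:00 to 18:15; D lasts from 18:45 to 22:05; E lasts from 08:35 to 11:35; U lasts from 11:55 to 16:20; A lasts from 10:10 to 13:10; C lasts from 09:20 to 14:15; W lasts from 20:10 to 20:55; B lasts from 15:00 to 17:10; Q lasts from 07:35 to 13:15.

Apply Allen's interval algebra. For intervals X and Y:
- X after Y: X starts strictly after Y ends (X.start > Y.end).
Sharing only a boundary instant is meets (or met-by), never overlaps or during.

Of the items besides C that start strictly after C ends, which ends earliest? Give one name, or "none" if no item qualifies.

Target C = [09:20, 14:15].
A [10:10, 13:10] → during → excluded.
B [15:00, 17:10] → after → candidate.
D [18:45, 22:05] → after → candidate.
E [08:35, 11:35] → overlaps → excluded.
F [16:00, 18:15] → after → candidate.
J [07:25, 15:55] → contains → excluded.
Q [07:35, 13:15] → overlaps → excluded.
U [11:55, 16:20] → overlapped-by → excluded.
V [14:50, 20:10] → after → candidate.
W [20:10, 20:55] → after → candidate.
Among candidates, earliest end is 17:10 → B.

B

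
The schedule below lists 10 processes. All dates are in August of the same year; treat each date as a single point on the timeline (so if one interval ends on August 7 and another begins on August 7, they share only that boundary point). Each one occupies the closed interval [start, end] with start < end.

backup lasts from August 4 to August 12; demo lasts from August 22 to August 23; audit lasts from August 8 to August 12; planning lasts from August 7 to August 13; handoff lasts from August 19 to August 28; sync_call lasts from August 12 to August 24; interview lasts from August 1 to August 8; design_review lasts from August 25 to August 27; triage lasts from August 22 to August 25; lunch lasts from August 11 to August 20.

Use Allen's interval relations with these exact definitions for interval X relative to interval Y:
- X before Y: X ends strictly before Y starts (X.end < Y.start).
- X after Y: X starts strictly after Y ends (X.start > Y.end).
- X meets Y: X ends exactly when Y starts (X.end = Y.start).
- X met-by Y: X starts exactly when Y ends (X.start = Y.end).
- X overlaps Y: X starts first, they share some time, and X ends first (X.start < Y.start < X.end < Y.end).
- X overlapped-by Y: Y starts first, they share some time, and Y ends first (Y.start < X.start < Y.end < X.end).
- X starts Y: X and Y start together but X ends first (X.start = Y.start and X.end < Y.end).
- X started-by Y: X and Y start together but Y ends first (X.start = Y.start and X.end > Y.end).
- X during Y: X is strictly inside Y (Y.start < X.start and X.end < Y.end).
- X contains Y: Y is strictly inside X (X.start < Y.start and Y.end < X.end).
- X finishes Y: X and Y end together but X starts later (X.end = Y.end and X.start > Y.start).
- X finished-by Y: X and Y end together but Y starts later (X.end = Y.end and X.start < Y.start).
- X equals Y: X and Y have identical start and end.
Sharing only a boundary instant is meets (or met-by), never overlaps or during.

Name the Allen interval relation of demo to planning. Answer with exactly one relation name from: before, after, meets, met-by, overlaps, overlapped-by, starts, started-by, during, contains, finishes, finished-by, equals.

demo = [August 22, August 23]; planning = [August 7, August 13].
Compare endpoints: demo.start > planning.start, demo.start > planning.end, demo.end > planning.start, demo.end > planning.end.
That pattern is 'after'.

after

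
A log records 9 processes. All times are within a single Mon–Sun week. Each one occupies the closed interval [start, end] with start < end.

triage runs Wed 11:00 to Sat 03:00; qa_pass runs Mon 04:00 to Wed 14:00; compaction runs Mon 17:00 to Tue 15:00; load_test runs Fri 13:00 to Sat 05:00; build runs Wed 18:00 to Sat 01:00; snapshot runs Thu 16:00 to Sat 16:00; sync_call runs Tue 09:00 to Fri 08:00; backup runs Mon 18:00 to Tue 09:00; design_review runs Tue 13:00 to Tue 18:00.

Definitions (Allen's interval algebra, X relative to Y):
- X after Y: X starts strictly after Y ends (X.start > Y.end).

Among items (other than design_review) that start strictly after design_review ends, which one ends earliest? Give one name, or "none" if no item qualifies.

Target design_review = [Tue 13:00, Tue 18:00].
backup [Mon 18:00, Tue 09:00] → before → excluded.
build [Wed 18:00, Sat 01:00] → after → candidate.
compaction [Mon 17:00, Tue 15:00] → overlaps → excluded.
load_test [Fri 13:00, Sat 05:00] → after → candidate.
qa_pass [Mon 04:00, Wed 14:00] → contains → excluded.
snapshot [Thu 16:00, Sat 16:00] → after → candidate.
sync_call [Tue 09:00, Fri 08:00] → contains → excluded.
triage [Wed 11:00, Sat 03:00] → after → candidate.
Among candidates, earliest end is Sat 01:00 → build.

build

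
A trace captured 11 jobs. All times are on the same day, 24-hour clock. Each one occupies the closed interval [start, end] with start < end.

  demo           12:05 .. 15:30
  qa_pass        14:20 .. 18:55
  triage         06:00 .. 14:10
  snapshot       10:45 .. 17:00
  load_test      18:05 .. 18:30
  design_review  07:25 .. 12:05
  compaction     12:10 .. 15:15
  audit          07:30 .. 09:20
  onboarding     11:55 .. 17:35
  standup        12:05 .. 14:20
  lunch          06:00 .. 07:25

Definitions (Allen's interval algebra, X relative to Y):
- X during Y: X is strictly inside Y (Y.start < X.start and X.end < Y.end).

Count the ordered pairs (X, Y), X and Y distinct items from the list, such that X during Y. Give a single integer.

11

Checking all 110 ordered pairs for relation 'during'; matching pairs in alphabetical order:
(audit, design_review): audit during design_review ✓
(audit, triage): audit during triage ✓
(compaction, demo): compaction during demo ✓
(compaction, onboarding): compaction during onboarding ✓
(compaction, snapshot): compaction during snapshot ✓
(demo, onboarding): demo during onboarding ✓
(demo, snapshot): demo during snapshot ✓
(design_review, triage): design_review during triage ✓
(load_test, qa_pass): load_test during qa_pass ✓
(standup, onboarding): standup during onboarding ✓
(standup, snapshot): standup during snapshot ✓
Count: 11.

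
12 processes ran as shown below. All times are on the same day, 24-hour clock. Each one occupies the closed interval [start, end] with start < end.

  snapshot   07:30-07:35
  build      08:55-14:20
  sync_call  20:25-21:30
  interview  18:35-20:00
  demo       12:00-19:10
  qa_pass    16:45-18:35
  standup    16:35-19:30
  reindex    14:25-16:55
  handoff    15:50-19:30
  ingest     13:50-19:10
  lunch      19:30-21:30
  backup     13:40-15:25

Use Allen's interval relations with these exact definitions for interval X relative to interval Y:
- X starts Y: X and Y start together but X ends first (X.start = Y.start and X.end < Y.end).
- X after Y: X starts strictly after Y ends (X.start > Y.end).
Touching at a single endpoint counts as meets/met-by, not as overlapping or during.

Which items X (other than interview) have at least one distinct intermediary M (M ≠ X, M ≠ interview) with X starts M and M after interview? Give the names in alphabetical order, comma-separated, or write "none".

Target interview = [18:35, 20:00].
Intermediaries M with M after interview: sync_call.
Via sync_call — items with X starts sync_call: none.
Union: none.

none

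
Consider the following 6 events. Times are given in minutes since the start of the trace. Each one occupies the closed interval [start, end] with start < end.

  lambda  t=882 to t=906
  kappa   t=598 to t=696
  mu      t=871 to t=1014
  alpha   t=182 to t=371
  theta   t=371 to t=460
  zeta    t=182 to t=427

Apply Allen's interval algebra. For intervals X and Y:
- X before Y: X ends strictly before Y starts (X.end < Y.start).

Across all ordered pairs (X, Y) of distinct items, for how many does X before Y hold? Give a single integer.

Checking all 30 ordered pairs for relation 'before'; matching pairs in alphabetical order:
(alpha, kappa): alpha before kappa ✓
(alpha, lambda): alpha before lambda ✓
(alpha, mu): alpha before mu ✓
(kappa, lambda): kappa before lambda ✓
(kappa, mu): kappa before mu ✓
(theta, kappa): theta before kappa ✓
(theta, lambda): theta before lambda ✓
(theta, mu): theta before mu ✓
(zeta, kappa): zeta before kappa ✓
(zeta, lambda): zeta before lambda ✓
(zeta, mu): zeta before mu ✓
Count: 11.

11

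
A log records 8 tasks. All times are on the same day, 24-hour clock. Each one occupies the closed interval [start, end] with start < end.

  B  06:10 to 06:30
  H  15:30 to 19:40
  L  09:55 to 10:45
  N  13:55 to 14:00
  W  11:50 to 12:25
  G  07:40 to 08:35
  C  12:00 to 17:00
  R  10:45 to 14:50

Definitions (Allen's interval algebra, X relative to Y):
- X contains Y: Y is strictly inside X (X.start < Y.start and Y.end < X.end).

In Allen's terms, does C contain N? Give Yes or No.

Yes

C = [12:00, 17:00], N = [13:55, 14:00].
Actual relation of C to N: contains.
Asked whether 'contains' holds → Yes.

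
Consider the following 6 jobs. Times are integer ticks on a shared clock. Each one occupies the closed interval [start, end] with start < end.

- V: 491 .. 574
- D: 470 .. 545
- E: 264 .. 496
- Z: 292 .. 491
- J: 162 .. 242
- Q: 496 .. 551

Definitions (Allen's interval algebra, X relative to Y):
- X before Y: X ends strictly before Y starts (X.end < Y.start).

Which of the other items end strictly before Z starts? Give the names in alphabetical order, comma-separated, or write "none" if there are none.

J

Target Z = [292, 491].
D [470, 545] → overlapped-by → no.
E [264, 496] → contains → no.
J [162, 242] → before → yes.
Q [496, 551] → after → no.
V [491, 574] → met-by → no.
Result: J.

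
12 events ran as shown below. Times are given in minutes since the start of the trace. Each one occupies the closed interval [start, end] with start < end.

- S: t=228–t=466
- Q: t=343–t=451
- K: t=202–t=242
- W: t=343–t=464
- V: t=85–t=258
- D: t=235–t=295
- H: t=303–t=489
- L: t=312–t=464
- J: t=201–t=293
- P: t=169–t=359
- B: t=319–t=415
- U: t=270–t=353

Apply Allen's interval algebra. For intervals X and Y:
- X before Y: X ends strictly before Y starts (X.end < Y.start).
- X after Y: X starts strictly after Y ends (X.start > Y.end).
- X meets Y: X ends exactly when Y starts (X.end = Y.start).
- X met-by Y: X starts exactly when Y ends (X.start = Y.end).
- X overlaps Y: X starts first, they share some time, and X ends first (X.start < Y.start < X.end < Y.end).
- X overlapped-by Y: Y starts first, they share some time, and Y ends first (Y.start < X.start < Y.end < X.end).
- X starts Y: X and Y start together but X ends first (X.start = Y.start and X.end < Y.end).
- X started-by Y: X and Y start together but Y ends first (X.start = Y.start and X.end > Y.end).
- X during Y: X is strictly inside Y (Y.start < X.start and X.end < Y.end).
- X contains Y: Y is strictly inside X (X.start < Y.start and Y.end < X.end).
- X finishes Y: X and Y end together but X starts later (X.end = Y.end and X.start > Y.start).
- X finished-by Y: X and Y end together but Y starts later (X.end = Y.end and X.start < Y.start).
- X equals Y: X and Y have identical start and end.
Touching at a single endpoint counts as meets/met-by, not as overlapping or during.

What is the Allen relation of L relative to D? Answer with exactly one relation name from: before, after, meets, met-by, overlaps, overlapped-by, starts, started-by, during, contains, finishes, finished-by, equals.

L = [t=312, t=464]; D = [t=235, t=295].
Compare endpoints: L.start > D.start, L.start > D.end, L.end > D.start, L.end > D.end.
That pattern is 'after'.

after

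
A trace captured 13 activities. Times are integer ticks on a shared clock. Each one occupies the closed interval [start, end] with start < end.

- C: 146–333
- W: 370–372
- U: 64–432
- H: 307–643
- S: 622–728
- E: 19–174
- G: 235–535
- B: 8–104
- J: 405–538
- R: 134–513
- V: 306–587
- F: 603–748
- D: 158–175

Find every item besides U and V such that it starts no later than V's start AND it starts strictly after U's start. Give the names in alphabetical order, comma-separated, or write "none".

Conditions: its start is no later than V's start (X.start <= 306) AND its start is strictly after U's start (X.start > 64).
B: start 8 <= 306? ✓; start 8 > 64? ✗ → no.
C: start 146 <= 306? ✓; start 146 > 64? ✓ → yes.
D: start 158 <= 306? ✓; start 158 > 64? ✓ → yes.
E: start 19 <= 306? ✓; start 19 > 64? ✗ → no.
F: start 603 <= 306? ✗; start 603 > 64? ✓ → no.
G: start 235 <= 306? ✓; start 235 > 64? ✓ → yes.
H: start 307 <= 306? ✗; start 307 > 64? ✓ → no.
J: start 405 <= 306? ✗; start 405 > 64? ✓ → no.
R: start 134 <= 306? ✓; start 134 > 64? ✓ → yes.
S: start 622 <= 306? ✗; start 622 > 64? ✓ → no.
W: start 370 <= 306? ✗; start 370 > 64? ✓ → no.
Result: C, D, G, R.

C, D, G, R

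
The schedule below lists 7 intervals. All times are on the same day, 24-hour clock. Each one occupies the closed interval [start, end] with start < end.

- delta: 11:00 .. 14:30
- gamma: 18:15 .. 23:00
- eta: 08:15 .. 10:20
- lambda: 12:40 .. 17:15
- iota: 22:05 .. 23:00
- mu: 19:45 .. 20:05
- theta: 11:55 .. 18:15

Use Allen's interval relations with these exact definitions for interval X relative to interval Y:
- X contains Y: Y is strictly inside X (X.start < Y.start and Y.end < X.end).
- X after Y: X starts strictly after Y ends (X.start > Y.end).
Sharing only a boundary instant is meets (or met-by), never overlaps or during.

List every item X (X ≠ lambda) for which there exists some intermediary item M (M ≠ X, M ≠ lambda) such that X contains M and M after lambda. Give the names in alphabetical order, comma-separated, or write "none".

Target lambda = [12:40, 17:15].
Intermediaries M with M after lambda: gamma, iota, mu.
Via gamma — items with X contains gamma: none.
Via iota — items with X contains iota: none.
Via mu — items with X contains mu: gamma.
Union: gamma.

gamma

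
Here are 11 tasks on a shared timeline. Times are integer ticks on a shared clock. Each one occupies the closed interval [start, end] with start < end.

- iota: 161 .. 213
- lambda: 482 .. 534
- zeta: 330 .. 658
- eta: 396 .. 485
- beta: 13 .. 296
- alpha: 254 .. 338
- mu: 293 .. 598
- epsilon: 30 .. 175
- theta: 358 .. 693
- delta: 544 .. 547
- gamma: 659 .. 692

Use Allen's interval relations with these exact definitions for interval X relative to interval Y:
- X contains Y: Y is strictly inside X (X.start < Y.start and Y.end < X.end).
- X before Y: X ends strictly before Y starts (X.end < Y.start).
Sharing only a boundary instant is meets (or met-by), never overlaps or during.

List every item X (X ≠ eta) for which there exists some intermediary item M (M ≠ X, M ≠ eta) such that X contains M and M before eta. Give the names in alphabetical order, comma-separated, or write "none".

Target eta = [396, 485].
Intermediaries M with M before eta: alpha, beta, epsilon, iota.
Via alpha — items with X contains alpha: none.
Via beta — items with X contains beta: none.
Via epsilon — items with X contains epsilon: beta.
Via iota — items with X contains iota: beta.
Union: beta.

beta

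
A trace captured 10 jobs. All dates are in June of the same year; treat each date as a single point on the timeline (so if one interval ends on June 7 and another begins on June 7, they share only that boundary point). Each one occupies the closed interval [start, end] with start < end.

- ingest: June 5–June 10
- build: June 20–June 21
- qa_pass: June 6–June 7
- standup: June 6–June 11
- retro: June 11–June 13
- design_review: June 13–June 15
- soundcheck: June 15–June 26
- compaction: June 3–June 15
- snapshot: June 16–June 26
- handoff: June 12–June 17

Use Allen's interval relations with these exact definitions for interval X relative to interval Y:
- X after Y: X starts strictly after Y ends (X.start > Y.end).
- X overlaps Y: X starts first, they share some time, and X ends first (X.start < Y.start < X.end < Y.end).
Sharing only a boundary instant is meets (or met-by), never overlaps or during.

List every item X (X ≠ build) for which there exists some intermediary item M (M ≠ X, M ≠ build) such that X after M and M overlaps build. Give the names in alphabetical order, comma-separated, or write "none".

none

Target build = [June 20, June 21].
Intermediaries M with M overlaps build: none.
Union: none.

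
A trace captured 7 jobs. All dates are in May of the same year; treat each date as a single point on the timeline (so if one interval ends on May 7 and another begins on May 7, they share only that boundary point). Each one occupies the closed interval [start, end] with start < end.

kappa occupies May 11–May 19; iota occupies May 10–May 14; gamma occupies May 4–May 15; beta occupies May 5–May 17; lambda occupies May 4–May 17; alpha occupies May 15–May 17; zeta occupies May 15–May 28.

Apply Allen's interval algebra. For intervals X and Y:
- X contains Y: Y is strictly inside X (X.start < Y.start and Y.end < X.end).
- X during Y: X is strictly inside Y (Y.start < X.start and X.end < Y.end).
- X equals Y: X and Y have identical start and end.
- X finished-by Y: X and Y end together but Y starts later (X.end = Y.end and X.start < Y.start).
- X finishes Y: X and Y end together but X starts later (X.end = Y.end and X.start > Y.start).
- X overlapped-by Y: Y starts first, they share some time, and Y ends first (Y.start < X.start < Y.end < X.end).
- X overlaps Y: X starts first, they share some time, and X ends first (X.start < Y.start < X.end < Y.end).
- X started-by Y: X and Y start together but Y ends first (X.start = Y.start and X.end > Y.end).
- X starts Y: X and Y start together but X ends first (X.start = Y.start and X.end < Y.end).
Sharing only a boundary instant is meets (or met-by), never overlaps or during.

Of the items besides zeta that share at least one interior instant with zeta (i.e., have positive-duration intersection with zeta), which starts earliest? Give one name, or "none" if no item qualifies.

Target zeta = [May 15, May 28].
alpha [May 15, May 17] → starts → candidate.
beta [May 5, May 17] → overlaps → candidate.
gamma [May 4, May 15] → meets → excluded.
iota [May 10, May 14] → before → excluded.
kappa [May 11, May 19] → overlaps → candidate.
lambda [May 4, May 17] → overlaps → candidate.
Among candidates, earliest start is May 4 → lambda.

lambda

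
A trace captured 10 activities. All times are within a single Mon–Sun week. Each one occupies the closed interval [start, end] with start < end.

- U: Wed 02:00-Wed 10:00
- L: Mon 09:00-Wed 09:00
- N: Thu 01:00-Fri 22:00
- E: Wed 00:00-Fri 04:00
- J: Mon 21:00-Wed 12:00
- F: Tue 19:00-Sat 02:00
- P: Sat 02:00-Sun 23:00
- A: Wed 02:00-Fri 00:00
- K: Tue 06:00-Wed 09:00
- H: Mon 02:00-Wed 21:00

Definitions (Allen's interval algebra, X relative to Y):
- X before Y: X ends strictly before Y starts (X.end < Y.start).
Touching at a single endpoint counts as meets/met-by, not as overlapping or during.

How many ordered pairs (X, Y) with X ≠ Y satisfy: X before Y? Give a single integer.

13

Checking all 90 ordered pairs for relation 'before'; matching pairs in alphabetical order:
(A, P): A before P ✓
(E, P): E before P ✓
(H, N): H before N ✓
(H, P): H before P ✓
(J, N): J before N ✓
(J, P): J before P ✓
(K, N): K before N ✓
(K, P): K before P ✓
(L, N): L before N ✓
(L, P): L before P ✓
(N, P): N before P ✓
(U, N): U before N ✓
(U, P): U before P ✓
Count: 13.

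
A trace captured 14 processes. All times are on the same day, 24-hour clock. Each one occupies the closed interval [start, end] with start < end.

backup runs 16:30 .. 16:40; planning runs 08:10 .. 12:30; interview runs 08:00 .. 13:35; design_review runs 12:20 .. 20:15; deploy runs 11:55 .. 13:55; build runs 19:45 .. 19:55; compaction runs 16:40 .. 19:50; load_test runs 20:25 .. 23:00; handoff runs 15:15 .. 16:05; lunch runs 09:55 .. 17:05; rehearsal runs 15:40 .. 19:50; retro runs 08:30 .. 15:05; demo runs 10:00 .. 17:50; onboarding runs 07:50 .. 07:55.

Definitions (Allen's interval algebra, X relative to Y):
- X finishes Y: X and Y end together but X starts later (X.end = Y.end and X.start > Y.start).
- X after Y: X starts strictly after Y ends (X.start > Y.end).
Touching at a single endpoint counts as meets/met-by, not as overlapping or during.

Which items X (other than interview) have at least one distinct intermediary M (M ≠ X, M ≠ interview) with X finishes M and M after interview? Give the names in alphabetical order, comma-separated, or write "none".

Target interview = [08:00, 13:35].
Intermediaries M with M after interview: backup, build, compaction, handoff, load_test, rehearsal.
Via backup — items with X finishes backup: none.
Via build — items with X finishes build: none.
Via compaction — items with X finishes compaction: none.
Via handoff — items with X finishes handoff: none.
Via load_test — items with X finishes load_test: none.
Via rehearsal — items with X finishes rehearsal: compaction.
Union: compaction.

compaction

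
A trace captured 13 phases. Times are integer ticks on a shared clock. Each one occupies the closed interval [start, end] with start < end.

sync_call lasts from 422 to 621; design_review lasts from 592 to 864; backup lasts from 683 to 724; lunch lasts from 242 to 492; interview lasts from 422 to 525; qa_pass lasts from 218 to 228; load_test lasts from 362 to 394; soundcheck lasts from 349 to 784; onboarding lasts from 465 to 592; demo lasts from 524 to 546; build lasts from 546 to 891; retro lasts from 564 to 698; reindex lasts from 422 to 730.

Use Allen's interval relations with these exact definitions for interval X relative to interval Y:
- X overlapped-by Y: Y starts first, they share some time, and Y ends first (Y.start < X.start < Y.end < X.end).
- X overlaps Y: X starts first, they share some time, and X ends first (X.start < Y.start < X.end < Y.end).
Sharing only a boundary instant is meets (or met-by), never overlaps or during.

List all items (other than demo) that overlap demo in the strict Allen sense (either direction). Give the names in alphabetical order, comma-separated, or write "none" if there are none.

Target demo = [524, 546].
backup [683, 724] → after → no.
build [546, 891] → met-by → no.
design_review [592, 864] → after → no.
interview [422, 525] → overlaps → yes.
load_test [362, 394] → before → no.
lunch [242, 492] → before → no.
onboarding [465, 592] → contains → no.
qa_pass [218, 228] → before → no.
reindex [422, 730] → contains → no.
retro [564, 698] → after → no.
soundcheck [349, 784] → contains → no.
sync_call [422, 621] → contains → no.
Result: interview.

interview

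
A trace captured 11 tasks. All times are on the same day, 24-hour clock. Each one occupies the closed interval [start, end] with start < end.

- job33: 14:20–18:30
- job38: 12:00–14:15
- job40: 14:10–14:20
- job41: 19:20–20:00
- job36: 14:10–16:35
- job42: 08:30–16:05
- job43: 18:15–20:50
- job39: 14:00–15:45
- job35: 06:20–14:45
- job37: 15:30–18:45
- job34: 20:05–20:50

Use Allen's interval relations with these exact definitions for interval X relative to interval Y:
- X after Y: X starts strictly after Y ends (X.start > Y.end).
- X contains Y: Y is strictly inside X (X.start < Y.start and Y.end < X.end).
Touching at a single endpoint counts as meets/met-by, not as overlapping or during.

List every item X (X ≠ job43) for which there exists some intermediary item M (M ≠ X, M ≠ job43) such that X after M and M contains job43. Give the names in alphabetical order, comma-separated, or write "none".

Target job43 = [18:15, 20:50].
Intermediaries M with M contains job43: none.
Union: none.

none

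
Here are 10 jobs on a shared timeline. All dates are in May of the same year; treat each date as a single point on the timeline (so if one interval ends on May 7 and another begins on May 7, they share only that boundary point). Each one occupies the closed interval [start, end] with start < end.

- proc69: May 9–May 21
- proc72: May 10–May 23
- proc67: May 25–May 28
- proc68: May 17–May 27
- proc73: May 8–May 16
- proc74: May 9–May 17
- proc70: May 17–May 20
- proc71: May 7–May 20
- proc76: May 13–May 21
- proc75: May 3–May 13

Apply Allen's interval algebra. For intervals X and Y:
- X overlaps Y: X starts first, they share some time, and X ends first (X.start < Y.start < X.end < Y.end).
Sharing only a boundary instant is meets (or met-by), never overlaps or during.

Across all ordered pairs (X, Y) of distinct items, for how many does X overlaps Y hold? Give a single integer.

20

Checking all 90 ordered pairs for relation 'overlaps'; matching pairs in alphabetical order:
(proc68, proc67): proc68 overlaps proc67 ✓
(proc69, proc68): proc69 overlaps proc68 ✓
(proc69, proc72): proc69 overlaps proc72 ✓
(proc71, proc68): proc71 overlaps proc68 ✓
(proc71, proc69): proc71 overlaps proc69 ✓
(proc71, proc72): proc71 overlaps proc72 ✓
(proc71, proc76): proc71 overlaps proc76 ✓
(proc72, proc68): proc72 overlaps proc68 ✓
(proc73, proc69): proc73 overlaps proc69 ✓
(proc73, proc72): proc73 overlaps proc72 ✓
(proc73, proc74): proc73 overlaps proc74 ✓
(proc73, proc76): proc73 overlaps proc76 ✓
(proc74, proc72): proc74 overlaps proc72 ✓
(proc74, proc76): proc74 overlaps proc76 ✓
(proc75, proc69): proc75 overlaps proc69 ✓
(proc75, proc71): proc75 overlaps proc71 ✓
(proc75, proc72): proc75 overlaps proc72 ✓
(proc75, proc73): proc75 overlaps proc73 ✓
(proc75, proc74): proc75 overlaps proc74 ✓
(proc76, proc68): proc76 overlaps proc68 ✓
Count: 20.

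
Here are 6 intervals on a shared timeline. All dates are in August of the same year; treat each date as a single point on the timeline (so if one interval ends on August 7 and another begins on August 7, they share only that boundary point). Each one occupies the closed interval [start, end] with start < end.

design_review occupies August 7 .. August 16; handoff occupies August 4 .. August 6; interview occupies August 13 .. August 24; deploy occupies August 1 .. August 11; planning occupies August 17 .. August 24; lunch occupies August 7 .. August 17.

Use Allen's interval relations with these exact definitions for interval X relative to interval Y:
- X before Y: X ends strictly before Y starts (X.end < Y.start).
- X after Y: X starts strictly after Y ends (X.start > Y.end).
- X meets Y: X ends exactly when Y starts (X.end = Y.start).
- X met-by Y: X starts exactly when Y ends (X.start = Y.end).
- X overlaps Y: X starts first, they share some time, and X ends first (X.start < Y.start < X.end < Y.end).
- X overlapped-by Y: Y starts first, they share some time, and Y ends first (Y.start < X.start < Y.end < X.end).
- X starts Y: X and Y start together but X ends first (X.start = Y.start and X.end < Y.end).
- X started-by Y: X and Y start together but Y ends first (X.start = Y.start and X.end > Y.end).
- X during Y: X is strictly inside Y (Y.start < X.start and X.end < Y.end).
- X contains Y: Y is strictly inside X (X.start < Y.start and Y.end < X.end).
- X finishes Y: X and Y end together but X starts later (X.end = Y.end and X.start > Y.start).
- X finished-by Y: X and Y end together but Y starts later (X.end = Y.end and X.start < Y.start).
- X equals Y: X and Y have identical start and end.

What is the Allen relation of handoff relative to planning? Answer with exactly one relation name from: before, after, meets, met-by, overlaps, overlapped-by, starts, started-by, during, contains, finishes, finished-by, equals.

handoff = [August 4, August 6]; planning = [August 17, August 24].
Compare endpoints: handoff.start < planning.start, handoff.start < planning.end, handoff.end < planning.start, handoff.end < planning.end.
That pattern is 'before'.

before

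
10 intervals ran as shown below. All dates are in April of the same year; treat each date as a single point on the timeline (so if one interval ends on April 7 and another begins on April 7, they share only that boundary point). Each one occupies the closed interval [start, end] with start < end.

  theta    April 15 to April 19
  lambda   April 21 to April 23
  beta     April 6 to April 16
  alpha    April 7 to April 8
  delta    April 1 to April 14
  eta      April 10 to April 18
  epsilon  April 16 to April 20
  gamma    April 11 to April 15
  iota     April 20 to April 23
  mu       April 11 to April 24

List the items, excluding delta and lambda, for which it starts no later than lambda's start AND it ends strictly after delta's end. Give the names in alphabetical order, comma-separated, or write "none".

Conditions: its start is no later than lambda's start (X.start <= April 21) AND its end is strictly after delta's end (X.end > April 14).
alpha: start April 7 <= April 21? ✓; end April 8 > April 14? ✗ → no.
beta: start April 6 <= April 21? ✓; end April 16 > April 14? ✓ → yes.
epsilon: start April 16 <= April 21? ✓; end April 20 > April 14? ✓ → yes.
eta: start April 10 <= April 21? ✓; end April 18 > April 14? ✓ → yes.
gamma: start April 11 <= April 21? ✓; end April 15 > April 14? ✓ → yes.
iota: start April 20 <= April 21? ✓; end April 23 > April 14? ✓ → yes.
mu: start April 11 <= April 21? ✓; end April 24 > April 14? ✓ → yes.
theta: start April 15 <= April 21? ✓; end April 19 > April 14? ✓ → yes.
Result: beta, epsilon, eta, gamma, iota, mu, theta.

beta, epsilon, eta, gamma, iota, mu, theta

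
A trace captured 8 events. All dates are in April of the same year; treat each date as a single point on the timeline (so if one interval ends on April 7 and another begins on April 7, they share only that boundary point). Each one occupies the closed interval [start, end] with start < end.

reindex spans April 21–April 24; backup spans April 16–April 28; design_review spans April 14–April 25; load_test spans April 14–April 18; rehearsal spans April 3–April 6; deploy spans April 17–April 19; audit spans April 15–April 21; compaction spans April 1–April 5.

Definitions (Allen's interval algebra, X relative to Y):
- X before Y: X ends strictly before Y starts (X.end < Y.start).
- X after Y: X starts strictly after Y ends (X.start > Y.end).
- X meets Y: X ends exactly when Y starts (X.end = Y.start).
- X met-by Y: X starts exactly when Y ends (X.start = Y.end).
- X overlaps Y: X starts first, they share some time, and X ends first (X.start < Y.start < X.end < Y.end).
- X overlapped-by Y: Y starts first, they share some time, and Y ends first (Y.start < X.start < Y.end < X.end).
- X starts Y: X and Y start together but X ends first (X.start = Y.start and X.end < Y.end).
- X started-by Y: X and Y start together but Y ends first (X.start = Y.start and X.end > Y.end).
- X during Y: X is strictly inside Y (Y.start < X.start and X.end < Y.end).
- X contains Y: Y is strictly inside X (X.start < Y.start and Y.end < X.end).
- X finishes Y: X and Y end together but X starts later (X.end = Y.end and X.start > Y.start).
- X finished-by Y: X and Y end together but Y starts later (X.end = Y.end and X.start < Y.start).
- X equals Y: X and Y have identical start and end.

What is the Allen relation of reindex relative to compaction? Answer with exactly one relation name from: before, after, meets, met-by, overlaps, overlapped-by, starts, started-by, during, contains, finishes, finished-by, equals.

after

reindex = [April 21, April 24]; compaction = [April 1, April 5].
Compare endpoints: reindex.start > compaction.start, reindex.start > compaction.end, reindex.end > compaction.start, reindex.end > compaction.end.
That pattern is 'after'.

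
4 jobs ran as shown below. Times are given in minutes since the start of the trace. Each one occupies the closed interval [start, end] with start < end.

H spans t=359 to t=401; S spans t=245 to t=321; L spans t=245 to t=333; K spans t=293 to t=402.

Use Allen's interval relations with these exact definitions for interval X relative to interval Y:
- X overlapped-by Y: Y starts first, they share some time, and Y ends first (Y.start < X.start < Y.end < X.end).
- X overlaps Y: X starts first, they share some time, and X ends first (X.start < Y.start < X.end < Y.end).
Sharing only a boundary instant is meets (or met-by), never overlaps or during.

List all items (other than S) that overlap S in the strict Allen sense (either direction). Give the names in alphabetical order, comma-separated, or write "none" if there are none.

K

Target S = [t=245, t=321].
H [t=359, t=401] → after → no.
K [t=293, t=402] → overlapped-by → yes.
L [t=245, t=333] → started-by → no.
Result: K.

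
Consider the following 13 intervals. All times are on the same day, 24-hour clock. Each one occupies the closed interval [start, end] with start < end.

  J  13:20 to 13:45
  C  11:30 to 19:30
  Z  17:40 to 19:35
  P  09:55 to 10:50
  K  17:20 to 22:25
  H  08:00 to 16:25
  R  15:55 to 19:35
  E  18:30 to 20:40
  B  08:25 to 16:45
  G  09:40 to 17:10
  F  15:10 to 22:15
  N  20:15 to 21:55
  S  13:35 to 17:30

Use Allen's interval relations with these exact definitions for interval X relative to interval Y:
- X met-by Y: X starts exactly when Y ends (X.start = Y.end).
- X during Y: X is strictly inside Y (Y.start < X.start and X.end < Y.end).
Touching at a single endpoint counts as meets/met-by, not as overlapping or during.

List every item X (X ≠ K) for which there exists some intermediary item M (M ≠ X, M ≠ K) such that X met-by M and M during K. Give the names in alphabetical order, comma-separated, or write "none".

Target K = [17:20, 22:25].
Intermediaries M with M during K: E, N, Z.
Via E — items with X met-by E: none.
Via N — items with X met-by N: none.
Via Z — items with X met-by Z: none.
Union: none.

none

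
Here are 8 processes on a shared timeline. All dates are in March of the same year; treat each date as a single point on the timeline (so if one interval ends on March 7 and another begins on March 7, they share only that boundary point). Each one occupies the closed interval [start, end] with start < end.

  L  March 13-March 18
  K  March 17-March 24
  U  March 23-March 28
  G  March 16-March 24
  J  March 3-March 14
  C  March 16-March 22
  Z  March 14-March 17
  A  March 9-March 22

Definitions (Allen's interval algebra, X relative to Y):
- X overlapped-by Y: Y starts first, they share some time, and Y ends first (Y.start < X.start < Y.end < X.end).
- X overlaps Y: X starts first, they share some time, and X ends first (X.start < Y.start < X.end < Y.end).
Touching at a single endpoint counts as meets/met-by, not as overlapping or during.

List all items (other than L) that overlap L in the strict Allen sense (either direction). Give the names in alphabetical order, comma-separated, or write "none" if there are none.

C, G, J, K

Target L = [March 13, March 18].
A [March 9, March 22] → contains → no.
C [March 16, March 22] → overlapped-by → yes.
G [March 16, March 24] → overlapped-by → yes.
J [March 3, March 14] → overlaps → yes.
K [March 17, March 24] → overlapped-by → yes.
U [March 23, March 28] → after → no.
Z [March 14, March 17] → during → no.
Result: C, G, J, K.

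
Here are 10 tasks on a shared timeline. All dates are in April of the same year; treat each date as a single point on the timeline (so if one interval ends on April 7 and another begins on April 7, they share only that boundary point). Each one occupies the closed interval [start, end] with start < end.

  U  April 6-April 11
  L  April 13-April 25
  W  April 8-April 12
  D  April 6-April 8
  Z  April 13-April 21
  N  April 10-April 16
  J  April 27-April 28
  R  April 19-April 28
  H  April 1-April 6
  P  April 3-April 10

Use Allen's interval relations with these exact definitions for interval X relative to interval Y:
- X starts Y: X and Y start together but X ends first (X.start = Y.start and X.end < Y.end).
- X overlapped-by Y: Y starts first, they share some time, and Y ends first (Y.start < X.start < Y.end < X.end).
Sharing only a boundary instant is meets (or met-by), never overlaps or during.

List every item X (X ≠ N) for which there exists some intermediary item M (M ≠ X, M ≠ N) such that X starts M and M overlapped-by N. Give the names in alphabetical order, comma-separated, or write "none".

Target N = [April 10, April 16].
Intermediaries M with M overlapped-by N: L, Z.
Via L — items with X starts L: Z.
Via Z — items with X starts Z: none.
Union: Z.

Z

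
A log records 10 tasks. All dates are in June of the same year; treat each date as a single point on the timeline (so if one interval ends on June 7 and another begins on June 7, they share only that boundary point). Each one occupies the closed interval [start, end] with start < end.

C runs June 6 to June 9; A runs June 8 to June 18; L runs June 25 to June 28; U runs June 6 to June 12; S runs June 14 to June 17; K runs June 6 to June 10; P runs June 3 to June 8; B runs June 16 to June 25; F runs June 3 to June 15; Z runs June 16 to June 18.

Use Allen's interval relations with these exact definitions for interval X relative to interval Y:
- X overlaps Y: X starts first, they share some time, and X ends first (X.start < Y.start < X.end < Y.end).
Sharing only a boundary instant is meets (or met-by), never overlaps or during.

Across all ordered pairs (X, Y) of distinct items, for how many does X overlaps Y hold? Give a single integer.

11

Checking all 90 ordered pairs for relation 'overlaps'; matching pairs in alphabetical order:
(A, B): A overlaps B ✓
(C, A): C overlaps A ✓
(F, A): F overlaps A ✓
(F, S): F overlaps S ✓
(K, A): K overlaps A ✓
(P, C): P overlaps C ✓
(P, K): P overlaps K ✓
(P, U): P overlaps U ✓
(S, B): S overlaps B ✓
(S, Z): S overlaps Z ✓
(U, A): U overlaps A ✓
Count: 11.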